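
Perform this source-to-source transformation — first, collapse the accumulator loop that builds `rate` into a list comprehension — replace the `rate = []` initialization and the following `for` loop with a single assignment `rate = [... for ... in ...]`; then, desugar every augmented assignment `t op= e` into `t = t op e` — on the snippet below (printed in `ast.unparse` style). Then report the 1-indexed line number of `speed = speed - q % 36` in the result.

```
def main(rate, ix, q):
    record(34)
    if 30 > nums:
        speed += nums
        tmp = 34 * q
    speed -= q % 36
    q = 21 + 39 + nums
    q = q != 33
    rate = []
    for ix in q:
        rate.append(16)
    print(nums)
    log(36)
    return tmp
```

Transformed code:
def main(rate, ix, q):
    record(34)
    if 30 > nums:
        speed = speed + nums
        tmp = 34 * q
    speed = speed - q % 36
    q = 21 + 39 + nums
    q = q != 33
    rate = [16 for ix in q]
    print(nums)
    log(36)
    return tmp

6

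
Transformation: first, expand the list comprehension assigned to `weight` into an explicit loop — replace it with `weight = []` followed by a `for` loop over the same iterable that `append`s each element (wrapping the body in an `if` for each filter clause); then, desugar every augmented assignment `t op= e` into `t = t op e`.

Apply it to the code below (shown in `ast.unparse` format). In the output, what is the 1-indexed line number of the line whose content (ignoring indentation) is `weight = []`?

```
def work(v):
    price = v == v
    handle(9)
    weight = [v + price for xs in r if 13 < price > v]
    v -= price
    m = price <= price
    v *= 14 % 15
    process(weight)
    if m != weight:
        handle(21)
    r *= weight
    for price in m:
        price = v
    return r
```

4

Transformed code:
def work(v):
    price = v == v
    handle(9)
    weight = []
    for xs in r:
        if 13 < price > v:
            weight.append(v + price)
    v = v - price
    m = price <= price
    v = v * (14 % 15)
    process(weight)
    if m != weight:
        handle(21)
    r = r * weight
    for price in m:
        price = v
    return r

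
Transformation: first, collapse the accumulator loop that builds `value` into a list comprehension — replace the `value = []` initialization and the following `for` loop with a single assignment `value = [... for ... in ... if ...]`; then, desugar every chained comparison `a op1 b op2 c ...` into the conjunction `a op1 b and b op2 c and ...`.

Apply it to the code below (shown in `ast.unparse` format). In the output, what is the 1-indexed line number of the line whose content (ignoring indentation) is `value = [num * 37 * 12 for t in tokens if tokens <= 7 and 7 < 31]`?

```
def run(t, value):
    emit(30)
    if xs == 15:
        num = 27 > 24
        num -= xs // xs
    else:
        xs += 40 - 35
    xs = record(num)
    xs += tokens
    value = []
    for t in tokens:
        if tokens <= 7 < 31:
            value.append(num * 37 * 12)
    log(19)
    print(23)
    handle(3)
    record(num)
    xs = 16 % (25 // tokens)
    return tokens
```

Transformed code:
def run(t, value):
    emit(30)
    if xs == 15:
        num = 27 > 24
        num -= xs // xs
    else:
        xs += 40 - 35
    xs = record(num)
    xs += tokens
    value = [num * 37 * 12 for t in tokens if tokens <= 7 and 7 < 31]
    log(19)
    print(23)
    handle(3)
    record(num)
    xs = 16 % (25 // tokens)
    return tokens

10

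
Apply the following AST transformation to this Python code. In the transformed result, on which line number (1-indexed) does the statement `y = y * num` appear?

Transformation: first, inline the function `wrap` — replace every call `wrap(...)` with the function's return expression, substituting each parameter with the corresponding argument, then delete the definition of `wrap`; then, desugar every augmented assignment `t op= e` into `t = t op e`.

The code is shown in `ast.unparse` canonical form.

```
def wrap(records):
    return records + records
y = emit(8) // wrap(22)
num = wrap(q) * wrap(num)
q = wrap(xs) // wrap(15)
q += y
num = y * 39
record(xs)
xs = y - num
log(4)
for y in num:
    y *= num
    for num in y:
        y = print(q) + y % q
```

Transformed code:
y = emit(8) // (22 + 22)
num = (q + q) * (num + num)
q = (xs + xs) // (15 + 15)
q = q + y
num = y * 39
record(xs)
xs = y - num
log(4)
for y in num:
    y = y * num
    for num in y:
        y = print(q) + y % q

10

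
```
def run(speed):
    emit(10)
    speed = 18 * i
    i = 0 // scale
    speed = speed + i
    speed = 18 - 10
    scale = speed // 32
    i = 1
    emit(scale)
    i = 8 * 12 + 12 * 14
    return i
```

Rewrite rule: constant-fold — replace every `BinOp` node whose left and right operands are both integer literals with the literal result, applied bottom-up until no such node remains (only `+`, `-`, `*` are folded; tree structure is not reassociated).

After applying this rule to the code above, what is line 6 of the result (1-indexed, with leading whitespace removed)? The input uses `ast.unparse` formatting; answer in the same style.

speed = 8

Transformed code:
def run(speed):
    emit(10)
    speed = 18 * i
    i = 0 // scale
    speed = speed + i
    speed = 8
    scale = speed // 32
    i = 1
    emit(scale)
    i = 264
    return i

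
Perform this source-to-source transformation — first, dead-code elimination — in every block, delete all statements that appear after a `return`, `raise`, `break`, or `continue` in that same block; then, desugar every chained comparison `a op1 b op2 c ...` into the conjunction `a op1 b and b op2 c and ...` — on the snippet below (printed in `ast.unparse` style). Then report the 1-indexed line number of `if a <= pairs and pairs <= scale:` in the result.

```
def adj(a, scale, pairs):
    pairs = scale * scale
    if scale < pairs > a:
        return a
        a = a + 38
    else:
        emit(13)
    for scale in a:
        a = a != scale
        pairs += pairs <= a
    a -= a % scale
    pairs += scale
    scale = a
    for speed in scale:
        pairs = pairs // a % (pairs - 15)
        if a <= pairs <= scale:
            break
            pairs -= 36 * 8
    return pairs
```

Transformed code:
def adj(a, scale, pairs):
    pairs = scale * scale
    if scale < pairs and pairs > a:
        return a
    else:
        emit(13)
    for scale in a:
        a = a != scale
        pairs += pairs <= a
    a -= a % scale
    pairs += scale
    scale = a
    for speed in scale:
        pairs = pairs // a % (pairs - 15)
        if a <= pairs and pairs <= scale:
            break
    return pairs

15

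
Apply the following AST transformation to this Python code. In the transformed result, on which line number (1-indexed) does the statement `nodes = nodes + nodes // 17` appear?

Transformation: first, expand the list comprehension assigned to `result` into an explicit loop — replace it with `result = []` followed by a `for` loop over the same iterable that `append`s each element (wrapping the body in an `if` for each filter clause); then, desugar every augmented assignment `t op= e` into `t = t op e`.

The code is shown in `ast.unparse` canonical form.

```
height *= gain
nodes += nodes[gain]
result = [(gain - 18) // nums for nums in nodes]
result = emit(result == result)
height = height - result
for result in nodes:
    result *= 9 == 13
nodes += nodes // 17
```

10

Transformed code:
height = height * gain
nodes = nodes + nodes[gain]
result = []
for nums in nodes:
    result.append((gain - 18) // nums)
result = emit(result == result)
height = height - result
for result in nodes:
    result = result * (9 == 13)
nodes = nodes + nodes // 17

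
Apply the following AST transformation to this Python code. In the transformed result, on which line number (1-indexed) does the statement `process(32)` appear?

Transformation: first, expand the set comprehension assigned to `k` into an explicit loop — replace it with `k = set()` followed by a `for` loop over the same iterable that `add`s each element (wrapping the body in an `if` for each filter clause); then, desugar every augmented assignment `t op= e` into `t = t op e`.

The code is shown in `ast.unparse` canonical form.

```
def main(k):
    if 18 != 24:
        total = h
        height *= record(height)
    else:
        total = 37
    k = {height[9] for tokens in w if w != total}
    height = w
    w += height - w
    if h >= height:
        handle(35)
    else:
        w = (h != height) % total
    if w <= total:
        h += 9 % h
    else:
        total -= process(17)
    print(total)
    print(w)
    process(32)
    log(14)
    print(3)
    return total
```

23

Transformed code:
def main(k):
    if 18 != 24:
        total = h
        height = height * record(height)
    else:
        total = 37
    k = set()
    for tokens in w:
        if w != total:
            k.add(height[9])
    height = w
    w = w + (height - w)
    if h >= height:
        handle(35)
    else:
        w = (h != height) % total
    if w <= total:
        h = h + 9 % h
    else:
        total = total - process(17)
    print(total)
    print(w)
    process(32)
    log(14)
    print(3)
    return total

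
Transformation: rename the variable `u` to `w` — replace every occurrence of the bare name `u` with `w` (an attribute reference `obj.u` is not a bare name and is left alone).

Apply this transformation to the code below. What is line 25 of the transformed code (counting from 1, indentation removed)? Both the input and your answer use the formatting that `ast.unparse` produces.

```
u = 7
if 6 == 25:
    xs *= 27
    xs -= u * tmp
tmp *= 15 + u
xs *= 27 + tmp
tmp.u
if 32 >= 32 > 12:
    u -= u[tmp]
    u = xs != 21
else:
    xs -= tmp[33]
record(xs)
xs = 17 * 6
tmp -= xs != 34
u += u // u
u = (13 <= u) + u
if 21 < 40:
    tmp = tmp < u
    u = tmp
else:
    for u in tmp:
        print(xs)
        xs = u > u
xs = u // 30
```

xs = w // 30

Transformed code:
w = 7
if 6 == 25:
    xs *= 27
    xs -= w * tmp
tmp *= 15 + w
xs *= 27 + tmp
tmp.u
if 32 >= 32 > 12:
    w -= w[tmp]
    w = xs != 21
else:
    xs -= tmp[33]
record(xs)
xs = 17 * 6
tmp -= xs != 34
w += w // w
w = (13 <= w) + w
if 21 < 40:
    tmp = tmp < w
    w = tmp
else:
    for w in tmp:
        print(xs)
        xs = w > w
xs = w // 30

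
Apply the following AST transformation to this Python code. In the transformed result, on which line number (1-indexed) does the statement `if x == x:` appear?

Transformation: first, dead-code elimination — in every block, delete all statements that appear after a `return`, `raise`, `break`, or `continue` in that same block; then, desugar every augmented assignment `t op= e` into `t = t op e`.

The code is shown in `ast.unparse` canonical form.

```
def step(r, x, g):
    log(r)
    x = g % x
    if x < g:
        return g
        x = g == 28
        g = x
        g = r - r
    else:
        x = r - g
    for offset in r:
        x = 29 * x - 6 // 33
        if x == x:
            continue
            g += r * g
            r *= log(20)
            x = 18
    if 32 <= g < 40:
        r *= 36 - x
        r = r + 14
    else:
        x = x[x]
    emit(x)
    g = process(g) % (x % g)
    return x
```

Transformed code:
def step(r, x, g):
    log(r)
    x = g % x
    if x < g:
        return g
    else:
        x = r - g
    for offset in r:
        x = 29 * x - 6 // 33
        if x == x:
            continue
    if 32 <= g < 40:
        r = r * (36 - x)
        r = r + 14
    else:
        x = x[x]
    emit(x)
    g = process(g) % (x % g)
    return x

10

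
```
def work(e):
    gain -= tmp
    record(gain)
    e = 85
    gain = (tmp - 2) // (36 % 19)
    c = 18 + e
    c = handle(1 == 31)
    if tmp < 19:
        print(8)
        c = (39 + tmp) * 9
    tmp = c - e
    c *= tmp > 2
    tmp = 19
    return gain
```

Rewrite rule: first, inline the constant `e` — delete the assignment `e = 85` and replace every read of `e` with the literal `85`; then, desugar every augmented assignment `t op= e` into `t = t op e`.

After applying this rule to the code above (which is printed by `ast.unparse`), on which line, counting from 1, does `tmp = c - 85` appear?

10

Transformed code:
def work(e):
    gain = gain - tmp
    record(gain)
    gain = (tmp - 2) // (36 % 19)
    c = 18 + 85
    c = handle(1 == 31)
    if tmp < 19:
        print(8)
        c = (39 + tmp) * 9
    tmp = c - 85
    c = c * (tmp > 2)
    tmp = 19
    return gain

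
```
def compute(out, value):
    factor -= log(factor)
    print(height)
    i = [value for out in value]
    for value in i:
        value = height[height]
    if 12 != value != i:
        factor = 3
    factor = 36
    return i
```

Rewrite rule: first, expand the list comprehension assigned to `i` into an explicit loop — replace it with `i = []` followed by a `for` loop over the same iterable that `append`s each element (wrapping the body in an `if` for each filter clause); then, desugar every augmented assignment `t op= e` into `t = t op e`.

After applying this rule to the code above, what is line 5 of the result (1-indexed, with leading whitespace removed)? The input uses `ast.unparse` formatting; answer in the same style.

Transformed code:
def compute(out, value):
    factor = factor - log(factor)
    print(height)
    i = []
    for out in value:
        i.append(value)
    for value in i:
        value = height[height]
    if 12 != value != i:
        factor = 3
    factor = 36
    return i

for out in value:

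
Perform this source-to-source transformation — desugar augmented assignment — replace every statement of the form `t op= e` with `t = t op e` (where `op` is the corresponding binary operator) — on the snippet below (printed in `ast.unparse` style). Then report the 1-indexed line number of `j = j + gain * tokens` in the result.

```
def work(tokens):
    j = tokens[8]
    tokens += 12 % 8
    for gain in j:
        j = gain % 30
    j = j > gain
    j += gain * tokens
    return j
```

Transformed code:
def work(tokens):
    j = tokens[8]
    tokens = tokens + 12 % 8
    for gain in j:
        j = gain % 30
    j = j > gain
    j = j + gain * tokens
    return j

7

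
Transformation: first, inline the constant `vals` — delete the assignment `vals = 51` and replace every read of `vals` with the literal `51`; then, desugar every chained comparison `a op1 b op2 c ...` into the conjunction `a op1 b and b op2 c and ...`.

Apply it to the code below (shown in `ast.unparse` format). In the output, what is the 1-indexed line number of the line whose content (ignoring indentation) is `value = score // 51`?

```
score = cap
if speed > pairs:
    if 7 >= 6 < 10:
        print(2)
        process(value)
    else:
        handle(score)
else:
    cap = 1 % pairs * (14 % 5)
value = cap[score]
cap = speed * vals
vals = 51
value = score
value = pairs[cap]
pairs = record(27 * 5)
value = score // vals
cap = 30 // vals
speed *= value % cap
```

Transformed code:
score = cap
if speed > pairs:
    if 7 >= 6 and 6 < 10:
        print(2)
        process(value)
    else:
        handle(score)
else:
    cap = 1 % pairs * (14 % 5)
value = cap[score]
cap = speed * 51
value = score
value = pairs[cap]
pairs = record(27 * 5)
value = score // 51
cap = 30 // 51
speed *= value % cap

15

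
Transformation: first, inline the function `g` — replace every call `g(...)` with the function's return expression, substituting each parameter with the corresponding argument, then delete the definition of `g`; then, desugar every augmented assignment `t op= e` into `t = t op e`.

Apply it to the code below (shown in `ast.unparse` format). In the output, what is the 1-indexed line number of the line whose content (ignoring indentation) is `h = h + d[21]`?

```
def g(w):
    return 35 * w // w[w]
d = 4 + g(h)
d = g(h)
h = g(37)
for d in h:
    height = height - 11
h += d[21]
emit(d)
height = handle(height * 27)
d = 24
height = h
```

6

Transformed code:
d = 4 + 35 * h // h[h]
d = 35 * h // h[h]
h = 35 * 37 // 37[37]
for d in h:
    height = height - 11
h = h + d[21]
emit(d)
height = handle(height * 27)
d = 24
height = h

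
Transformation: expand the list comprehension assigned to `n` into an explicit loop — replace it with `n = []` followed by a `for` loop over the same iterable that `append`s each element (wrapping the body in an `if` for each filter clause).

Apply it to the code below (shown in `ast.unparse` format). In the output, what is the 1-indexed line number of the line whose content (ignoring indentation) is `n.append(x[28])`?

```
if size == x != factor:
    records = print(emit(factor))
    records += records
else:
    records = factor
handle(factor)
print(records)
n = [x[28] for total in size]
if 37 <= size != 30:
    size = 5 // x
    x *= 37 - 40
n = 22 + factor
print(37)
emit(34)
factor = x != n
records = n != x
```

10

Transformed code:
if size == x != factor:
    records = print(emit(factor))
    records += records
else:
    records = factor
handle(factor)
print(records)
n = []
for total in size:
    n.append(x[28])
if 37 <= size != 30:
    size = 5 // x
    x *= 37 - 40
n = 22 + factor
print(37)
emit(34)
factor = x != n
records = n != x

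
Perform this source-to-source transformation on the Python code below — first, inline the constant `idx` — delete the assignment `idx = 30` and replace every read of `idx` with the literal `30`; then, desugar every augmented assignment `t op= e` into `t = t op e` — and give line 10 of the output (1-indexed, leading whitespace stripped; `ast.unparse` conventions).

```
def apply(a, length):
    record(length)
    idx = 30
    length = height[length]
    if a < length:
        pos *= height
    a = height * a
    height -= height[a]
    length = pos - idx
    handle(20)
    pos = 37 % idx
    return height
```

Transformed code:
def apply(a, length):
    record(length)
    length = height[length]
    if a < length:
        pos = pos * height
    a = height * a
    height = height - height[a]
    length = pos - 30
    handle(20)
    pos = 37 % 30
    return height

pos = 37 % 30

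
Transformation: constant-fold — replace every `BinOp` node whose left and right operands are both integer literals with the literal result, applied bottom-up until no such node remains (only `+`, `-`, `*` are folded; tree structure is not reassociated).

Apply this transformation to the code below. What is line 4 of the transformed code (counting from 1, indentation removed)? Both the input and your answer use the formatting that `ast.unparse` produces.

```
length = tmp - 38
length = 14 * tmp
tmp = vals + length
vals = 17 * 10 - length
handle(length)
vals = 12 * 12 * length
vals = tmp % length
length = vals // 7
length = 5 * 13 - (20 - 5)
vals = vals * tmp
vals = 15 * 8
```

Transformed code:
length = tmp - 38
length = 14 * tmp
tmp = vals + length
vals = 170 - length
handle(length)
vals = 144 * length
vals = tmp % length
length = vals // 7
length = 50
vals = vals * tmp
vals = 120

vals = 170 - length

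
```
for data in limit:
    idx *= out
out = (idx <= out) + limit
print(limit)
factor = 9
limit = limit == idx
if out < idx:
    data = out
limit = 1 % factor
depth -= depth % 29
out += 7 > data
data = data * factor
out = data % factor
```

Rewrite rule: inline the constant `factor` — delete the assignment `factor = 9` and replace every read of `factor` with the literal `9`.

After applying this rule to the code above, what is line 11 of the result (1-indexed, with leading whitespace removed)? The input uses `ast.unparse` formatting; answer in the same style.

Transformed code:
for data in limit:
    idx *= out
out = (idx <= out) + limit
print(limit)
limit = limit == idx
if out < idx:
    data = out
limit = 1 % 9
depth -= depth % 29
out += 7 > data
data = data * 9
out = data % 9

data = data * 9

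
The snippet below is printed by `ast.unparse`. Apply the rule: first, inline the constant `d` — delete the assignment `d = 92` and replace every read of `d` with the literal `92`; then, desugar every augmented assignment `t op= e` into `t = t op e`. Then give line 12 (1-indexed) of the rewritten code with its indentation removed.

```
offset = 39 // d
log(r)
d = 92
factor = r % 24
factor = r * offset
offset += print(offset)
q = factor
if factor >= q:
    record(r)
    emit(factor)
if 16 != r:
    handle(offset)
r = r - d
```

r = r - 92

Transformed code:
offset = 39 // 92
log(r)
factor = r % 24
factor = r * offset
offset = offset + print(offset)
q = factor
if factor >= q:
    record(r)
    emit(factor)
if 16 != r:
    handle(offset)
r = r - 92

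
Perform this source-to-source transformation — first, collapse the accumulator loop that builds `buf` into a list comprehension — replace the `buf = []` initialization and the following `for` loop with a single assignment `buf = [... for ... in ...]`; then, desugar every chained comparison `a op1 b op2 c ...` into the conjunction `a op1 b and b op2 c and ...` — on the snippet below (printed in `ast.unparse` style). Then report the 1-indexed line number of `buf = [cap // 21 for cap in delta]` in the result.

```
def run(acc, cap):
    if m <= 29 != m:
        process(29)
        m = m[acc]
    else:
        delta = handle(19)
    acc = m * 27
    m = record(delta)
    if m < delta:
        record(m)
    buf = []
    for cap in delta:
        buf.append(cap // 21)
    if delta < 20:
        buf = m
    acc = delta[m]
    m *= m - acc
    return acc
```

11

Transformed code:
def run(acc, cap):
    if m <= 29 and 29 != m:
        process(29)
        m = m[acc]
    else:
        delta = handle(19)
    acc = m * 27
    m = record(delta)
    if m < delta:
        record(m)
    buf = [cap // 21 for cap in delta]
    if delta < 20:
        buf = m
    acc = delta[m]
    m *= m - acc
    return acc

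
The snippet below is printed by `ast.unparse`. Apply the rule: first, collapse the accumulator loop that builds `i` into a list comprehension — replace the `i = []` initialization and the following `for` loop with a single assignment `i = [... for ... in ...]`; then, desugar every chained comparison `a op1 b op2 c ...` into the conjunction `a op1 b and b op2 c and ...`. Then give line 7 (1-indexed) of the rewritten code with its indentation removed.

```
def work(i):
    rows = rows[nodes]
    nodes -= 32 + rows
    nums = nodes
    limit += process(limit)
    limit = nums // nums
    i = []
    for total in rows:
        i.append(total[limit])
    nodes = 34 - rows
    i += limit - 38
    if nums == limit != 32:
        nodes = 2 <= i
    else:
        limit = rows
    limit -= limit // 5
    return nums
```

i = [total[limit] for total in rows]

Transformed code:
def work(i):
    rows = rows[nodes]
    nodes -= 32 + rows
    nums = nodes
    limit += process(limit)
    limit = nums // nums
    i = [total[limit] for total in rows]
    nodes = 34 - rows
    i += limit - 38
    if nums == limit and limit != 32:
        nodes = 2 <= i
    else:
        limit = rows
    limit -= limit // 5
    return nums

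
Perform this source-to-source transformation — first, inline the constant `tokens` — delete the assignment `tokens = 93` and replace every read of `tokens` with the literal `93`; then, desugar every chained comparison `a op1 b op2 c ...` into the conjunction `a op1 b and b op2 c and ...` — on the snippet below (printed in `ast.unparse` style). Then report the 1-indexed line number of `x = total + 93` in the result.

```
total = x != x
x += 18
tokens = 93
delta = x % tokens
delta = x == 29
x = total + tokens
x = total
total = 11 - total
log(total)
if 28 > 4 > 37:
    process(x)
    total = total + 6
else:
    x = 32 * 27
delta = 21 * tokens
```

Transformed code:
total = x != x
x += 18
delta = x % 93
delta = x == 29
x = total + 93
x = total
total = 11 - total
log(total)
if 28 > 4 and 4 > 37:
    process(x)
    total = total + 6
else:
    x = 32 * 27
delta = 21 * 93

5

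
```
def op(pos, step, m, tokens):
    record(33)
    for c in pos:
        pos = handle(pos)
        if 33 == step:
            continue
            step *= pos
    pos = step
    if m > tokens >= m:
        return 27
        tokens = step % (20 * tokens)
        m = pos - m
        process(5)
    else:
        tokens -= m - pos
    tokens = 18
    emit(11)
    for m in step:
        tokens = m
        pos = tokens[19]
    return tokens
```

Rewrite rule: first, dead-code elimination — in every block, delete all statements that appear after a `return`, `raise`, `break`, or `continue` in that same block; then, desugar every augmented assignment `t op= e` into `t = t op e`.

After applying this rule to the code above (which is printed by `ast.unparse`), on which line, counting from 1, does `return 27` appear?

Transformed code:
def op(pos, step, m, tokens):
    record(33)
    for c in pos:
        pos = handle(pos)
        if 33 == step:
            continue
    pos = step
    if m > tokens >= m:
        return 27
    else:
        tokens = tokens - (m - pos)
    tokens = 18
    emit(11)
    for m in step:
        tokens = m
        pos = tokens[19]
    return tokens

9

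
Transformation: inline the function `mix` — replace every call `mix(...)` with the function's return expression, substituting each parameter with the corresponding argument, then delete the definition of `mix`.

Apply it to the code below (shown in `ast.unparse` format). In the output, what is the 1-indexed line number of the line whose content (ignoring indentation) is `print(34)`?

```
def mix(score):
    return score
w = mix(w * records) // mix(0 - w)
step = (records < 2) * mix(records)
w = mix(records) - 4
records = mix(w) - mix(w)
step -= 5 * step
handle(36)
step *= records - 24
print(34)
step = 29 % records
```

8

Transformed code:
w = w * records // (0 - w)
step = (records < 2) * records
w = records - 4
records = w - w
step -= 5 * step
handle(36)
step *= records - 24
print(34)
step = 29 % records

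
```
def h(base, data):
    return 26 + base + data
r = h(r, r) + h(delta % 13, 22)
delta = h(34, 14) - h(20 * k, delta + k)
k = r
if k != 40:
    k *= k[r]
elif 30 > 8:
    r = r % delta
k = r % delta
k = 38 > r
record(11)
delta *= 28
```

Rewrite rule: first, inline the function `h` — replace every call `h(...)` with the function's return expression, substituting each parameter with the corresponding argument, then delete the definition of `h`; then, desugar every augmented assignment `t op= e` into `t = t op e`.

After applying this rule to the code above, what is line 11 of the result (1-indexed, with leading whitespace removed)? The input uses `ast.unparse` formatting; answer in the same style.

Transformed code:
r = 26 + r + r + (26 + delta % 13 + 22)
delta = 26 + 34 + 14 - (26 + 20 * k + (delta + k))
k = r
if k != 40:
    k = k * k[r]
elif 30 > 8:
    r = r % delta
k = r % delta
k = 38 > r
record(11)
delta = delta * 28

delta = delta * 28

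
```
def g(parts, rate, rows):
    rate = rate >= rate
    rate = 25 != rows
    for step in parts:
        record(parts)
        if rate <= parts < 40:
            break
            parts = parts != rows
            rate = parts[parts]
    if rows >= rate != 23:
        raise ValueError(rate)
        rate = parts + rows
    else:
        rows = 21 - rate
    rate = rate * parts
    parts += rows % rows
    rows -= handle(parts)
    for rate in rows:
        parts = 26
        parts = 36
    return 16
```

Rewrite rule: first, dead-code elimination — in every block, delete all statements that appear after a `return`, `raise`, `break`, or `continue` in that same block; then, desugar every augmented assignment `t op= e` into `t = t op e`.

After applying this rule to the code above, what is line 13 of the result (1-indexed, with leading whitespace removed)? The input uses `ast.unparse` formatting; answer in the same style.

parts = parts + rows % rows

Transformed code:
def g(parts, rate, rows):
    rate = rate >= rate
    rate = 25 != rows
    for step in parts:
        record(parts)
        if rate <= parts < 40:
            break
    if rows >= rate != 23:
        raise ValueError(rate)
    else:
        rows = 21 - rate
    rate = rate * parts
    parts = parts + rows % rows
    rows = rows - handle(parts)
    for rate in rows:
        parts = 26
        parts = 36
    return 16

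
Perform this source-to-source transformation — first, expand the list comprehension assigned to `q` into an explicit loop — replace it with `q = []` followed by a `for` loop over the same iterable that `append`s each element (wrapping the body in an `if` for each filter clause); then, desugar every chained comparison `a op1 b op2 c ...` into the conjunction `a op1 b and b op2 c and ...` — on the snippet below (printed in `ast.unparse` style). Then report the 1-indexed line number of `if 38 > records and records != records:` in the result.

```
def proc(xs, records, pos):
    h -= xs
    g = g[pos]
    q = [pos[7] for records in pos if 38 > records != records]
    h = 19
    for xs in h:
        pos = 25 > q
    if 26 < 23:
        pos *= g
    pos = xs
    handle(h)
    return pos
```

Transformed code:
def proc(xs, records, pos):
    h -= xs
    g = g[pos]
    q = []
    for records in pos:
        if 38 > records and records != records:
            q.append(pos[7])
    h = 19
    for xs in h:
        pos = 25 > q
    if 26 < 23:
        pos *= g
    pos = xs
    handle(h)
    return pos

6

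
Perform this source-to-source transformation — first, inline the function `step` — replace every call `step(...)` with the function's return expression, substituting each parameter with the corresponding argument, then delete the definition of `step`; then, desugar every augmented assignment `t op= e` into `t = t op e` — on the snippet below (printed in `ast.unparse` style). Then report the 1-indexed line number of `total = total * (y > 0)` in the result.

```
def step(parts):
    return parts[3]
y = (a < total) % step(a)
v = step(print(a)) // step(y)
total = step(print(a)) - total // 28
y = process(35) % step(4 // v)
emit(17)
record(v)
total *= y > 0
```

Transformed code:
y = (a < total) % a[3]
v = print(a)[3] // y[3]
total = print(a)[3] - total // 28
y = process(35) % (4 // v)[3]
emit(17)
record(v)
total = total * (y > 0)

7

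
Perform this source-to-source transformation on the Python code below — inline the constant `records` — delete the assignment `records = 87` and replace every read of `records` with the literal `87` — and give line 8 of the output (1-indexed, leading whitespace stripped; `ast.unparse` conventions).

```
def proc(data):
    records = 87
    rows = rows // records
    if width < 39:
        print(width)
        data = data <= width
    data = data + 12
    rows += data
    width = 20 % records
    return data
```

width = 20 % 87

Transformed code:
def proc(data):
    rows = rows // 87
    if width < 39:
        print(width)
        data = data <= width
    data = data + 12
    rows += data
    width = 20 % 87
    return data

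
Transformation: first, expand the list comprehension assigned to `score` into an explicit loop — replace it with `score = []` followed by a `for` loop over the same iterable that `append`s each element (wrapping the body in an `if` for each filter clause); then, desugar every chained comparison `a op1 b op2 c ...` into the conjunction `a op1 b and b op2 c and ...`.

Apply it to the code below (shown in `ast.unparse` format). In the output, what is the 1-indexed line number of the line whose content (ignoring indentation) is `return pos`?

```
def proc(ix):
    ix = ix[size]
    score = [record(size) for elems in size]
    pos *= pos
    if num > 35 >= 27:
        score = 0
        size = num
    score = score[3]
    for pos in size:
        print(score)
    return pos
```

Transformed code:
def proc(ix):
    ix = ix[size]
    score = []
    for elems in size:
        score.append(record(size))
    pos *= pos
    if num > 35 and 35 >= 27:
        score = 0
        size = num
    score = score[3]
    for pos in size:
        print(score)
    return pos

13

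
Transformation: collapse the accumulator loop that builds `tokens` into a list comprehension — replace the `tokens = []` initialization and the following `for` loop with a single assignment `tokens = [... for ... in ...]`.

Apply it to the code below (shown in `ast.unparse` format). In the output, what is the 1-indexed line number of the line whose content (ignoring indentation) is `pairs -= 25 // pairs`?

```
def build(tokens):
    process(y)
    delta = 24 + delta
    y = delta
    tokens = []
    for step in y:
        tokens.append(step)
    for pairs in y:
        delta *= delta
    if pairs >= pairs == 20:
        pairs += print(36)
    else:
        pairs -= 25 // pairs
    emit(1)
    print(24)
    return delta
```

Transformed code:
def build(tokens):
    process(y)
    delta = 24 + delta
    y = delta
    tokens = [step for step in y]
    for pairs in y:
        delta *= delta
    if pairs >= pairs == 20:
        pairs += print(36)
    else:
        pairs -= 25 // pairs
    emit(1)
    print(24)
    return delta

11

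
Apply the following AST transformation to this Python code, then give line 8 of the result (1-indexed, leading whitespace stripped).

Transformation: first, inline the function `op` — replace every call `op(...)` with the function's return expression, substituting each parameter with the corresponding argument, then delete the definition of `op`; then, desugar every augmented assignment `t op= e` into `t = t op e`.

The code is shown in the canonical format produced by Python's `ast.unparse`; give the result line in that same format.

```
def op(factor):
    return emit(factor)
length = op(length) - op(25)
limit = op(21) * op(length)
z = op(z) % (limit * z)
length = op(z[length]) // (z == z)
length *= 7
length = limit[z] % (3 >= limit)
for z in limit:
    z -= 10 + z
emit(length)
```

Transformed code:
length = emit(length) - emit(25)
limit = emit(21) * emit(length)
z = emit(z) % (limit * z)
length = emit(z[length]) // (z == z)
length = length * 7
length = limit[z] % (3 >= limit)
for z in limit:
    z = z - (10 + z)
emit(length)

z = z - (10 + z)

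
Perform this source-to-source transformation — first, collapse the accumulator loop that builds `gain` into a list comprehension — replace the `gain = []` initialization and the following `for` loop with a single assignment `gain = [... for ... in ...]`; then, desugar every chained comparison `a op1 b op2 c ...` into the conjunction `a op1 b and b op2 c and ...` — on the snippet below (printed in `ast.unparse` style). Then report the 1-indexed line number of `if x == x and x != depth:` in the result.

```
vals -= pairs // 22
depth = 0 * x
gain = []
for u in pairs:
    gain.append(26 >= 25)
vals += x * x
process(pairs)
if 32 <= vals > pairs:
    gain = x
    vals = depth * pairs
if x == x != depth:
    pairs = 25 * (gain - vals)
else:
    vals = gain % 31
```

9

Transformed code:
vals -= pairs // 22
depth = 0 * x
gain = [26 >= 25 for u in pairs]
vals += x * x
process(pairs)
if 32 <= vals and vals > pairs:
    gain = x
    vals = depth * pairs
if x == x and x != depth:
    pairs = 25 * (gain - vals)
else:
    vals = gain % 31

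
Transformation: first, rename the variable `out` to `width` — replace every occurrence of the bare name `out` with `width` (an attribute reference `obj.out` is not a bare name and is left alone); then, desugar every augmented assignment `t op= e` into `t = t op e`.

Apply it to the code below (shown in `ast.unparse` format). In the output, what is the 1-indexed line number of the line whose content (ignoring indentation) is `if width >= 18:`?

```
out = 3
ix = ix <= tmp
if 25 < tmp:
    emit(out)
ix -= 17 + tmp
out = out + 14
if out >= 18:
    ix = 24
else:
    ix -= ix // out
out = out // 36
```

Transformed code:
width = 3
ix = ix <= tmp
if 25 < tmp:
    emit(width)
ix = ix - (17 + tmp)
width = width + 14
if width >= 18:
    ix = 24
else:
    ix = ix - ix // width
width = width // 36

7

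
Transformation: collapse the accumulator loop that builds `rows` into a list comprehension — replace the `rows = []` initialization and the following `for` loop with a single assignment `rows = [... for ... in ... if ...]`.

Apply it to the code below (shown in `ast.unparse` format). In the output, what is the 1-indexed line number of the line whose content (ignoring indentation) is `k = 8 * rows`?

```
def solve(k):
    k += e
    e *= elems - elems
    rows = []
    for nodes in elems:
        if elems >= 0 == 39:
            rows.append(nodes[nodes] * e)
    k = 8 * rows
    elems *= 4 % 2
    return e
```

5

Transformed code:
def solve(k):
    k += e
    e *= elems - elems
    rows = [nodes[nodes] * e for nodes in elems if elems >= 0 == 39]
    k = 8 * rows
    elems *= 4 % 2
    return e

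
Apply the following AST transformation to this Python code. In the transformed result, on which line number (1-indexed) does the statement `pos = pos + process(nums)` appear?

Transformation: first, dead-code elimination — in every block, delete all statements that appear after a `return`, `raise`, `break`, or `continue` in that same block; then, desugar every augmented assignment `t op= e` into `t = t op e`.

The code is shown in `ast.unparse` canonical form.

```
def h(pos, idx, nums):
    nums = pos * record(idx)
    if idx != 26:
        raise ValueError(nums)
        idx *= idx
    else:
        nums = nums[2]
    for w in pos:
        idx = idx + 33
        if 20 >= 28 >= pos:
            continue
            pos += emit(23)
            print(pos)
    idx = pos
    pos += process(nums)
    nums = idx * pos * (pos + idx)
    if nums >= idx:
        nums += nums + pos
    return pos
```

12

Transformed code:
def h(pos, idx, nums):
    nums = pos * record(idx)
    if idx != 26:
        raise ValueError(nums)
    else:
        nums = nums[2]
    for w in pos:
        idx = idx + 33
        if 20 >= 28 >= pos:
            continue
    idx = pos
    pos = pos + process(nums)
    nums = idx * pos * (pos + idx)
    if nums >= idx:
        nums = nums + (nums + pos)
    return pos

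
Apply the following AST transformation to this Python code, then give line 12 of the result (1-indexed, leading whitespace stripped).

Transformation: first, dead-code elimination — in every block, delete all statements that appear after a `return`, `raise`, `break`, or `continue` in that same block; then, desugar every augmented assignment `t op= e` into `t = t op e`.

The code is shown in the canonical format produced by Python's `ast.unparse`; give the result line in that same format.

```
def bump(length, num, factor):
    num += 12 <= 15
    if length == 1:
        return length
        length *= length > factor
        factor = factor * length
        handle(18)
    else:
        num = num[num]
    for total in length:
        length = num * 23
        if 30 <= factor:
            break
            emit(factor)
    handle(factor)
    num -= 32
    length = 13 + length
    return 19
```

Transformed code:
def bump(length, num, factor):
    num = num + (12 <= 15)
    if length == 1:
        return length
    else:
        num = num[num]
    for total in length:
        length = num * 23
        if 30 <= factor:
            break
    handle(factor)
    num = num - 32
    length = 13 + length
    return 19

num = num - 32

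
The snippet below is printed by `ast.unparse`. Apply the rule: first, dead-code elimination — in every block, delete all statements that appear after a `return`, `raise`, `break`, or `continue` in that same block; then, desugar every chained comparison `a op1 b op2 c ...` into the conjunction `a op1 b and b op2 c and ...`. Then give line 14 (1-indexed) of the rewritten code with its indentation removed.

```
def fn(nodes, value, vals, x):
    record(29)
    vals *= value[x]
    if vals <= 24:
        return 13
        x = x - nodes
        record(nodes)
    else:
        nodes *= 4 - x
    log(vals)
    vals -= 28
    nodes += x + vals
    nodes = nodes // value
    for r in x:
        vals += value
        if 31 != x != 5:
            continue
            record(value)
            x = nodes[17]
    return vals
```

if 31 != x and x != 5:

Transformed code:
def fn(nodes, value, vals, x):
    record(29)
    vals *= value[x]
    if vals <= 24:
        return 13
    else:
        nodes *= 4 - x
    log(vals)
    vals -= 28
    nodes += x + vals
    nodes = nodes // value
    for r in x:
        vals += value
        if 31 != x and x != 5:
            continue
    return vals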